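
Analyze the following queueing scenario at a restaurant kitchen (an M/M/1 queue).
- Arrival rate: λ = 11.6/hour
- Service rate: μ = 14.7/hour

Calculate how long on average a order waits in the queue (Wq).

First, compute utilization: ρ = λ/μ = 11.6/14.7 = 0.7891
For M/M/1: Wq = λ/(μ(μ-λ))
Wq = 11.6/(14.7 × (14.7-11.6))
Wq = 11.6/(14.7 × 3.10)
Wq = 0.2546 hours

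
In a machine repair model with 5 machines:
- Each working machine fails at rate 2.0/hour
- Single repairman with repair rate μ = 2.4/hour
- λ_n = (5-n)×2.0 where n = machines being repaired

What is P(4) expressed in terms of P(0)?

P(4)/P(0) = ∏_{i=0}^{4-1} λ_i/μ_{i+1}
= (5-0)×2.0/2.4 × (5-1)×2.0/2.4 × (5-2)×2.0/2.4 × (5-3)×2.0/2.4
= 57.8704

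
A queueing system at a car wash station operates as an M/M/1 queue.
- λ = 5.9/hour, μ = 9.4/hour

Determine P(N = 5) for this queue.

ρ = λ/μ = 5.9/9.4 = 0.62766
P(n) = (1-ρ)ρⁿ
P(5) = (1-0.62766) × 0.62766^5
P(5) = 0.3723 × 0.09741
P(5) = 0.03627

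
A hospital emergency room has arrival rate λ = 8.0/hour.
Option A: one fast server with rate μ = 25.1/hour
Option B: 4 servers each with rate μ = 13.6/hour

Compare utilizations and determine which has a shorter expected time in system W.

Option A: single server μ = 25.1 (M/M/1)
  ρ_A = 8.0/25.1 = 0.3187
  W_A = 1/(μ-λ) = 1/(25.1-8.0) = 1/17.10 = 0.05848

Option B: 4 servers μ = 13.6 (M/M/4)
  ρ_B = λ/(cμ) = 8.0/(4×13.6) = 0.1471
  Offered load a = λ/μ = cρ = 8.0/13.6 = 0.5882
  P₀ = [ Σₙ₌₀^3 aⁿ/n! + a^4/(4!(1-ρ)) ]⁻¹
  Σ = a^0/0! + a^1/1! + a^2/2! + a^3/3! = 1.0000 + 0.58824 + 0.17301 + 0.033924 = 1.7952
  a^4/(4!(1-ρ)) = 0.11973/(24 × 0.85294) = 0.005849
  P₀ = 1/(1.7952 + 0.005849) = 0.5552
  Lq = P₀·a^4·ρ / (4!(1-ρ)²) = 0.5552 × 0.1197 × 0.1471 / (24 × 0.7275) = 0.0005599
  Wq_B = Lq/λ = 0.0005599/8.0 = 0.00006999
  W_B = Wq_B + 1/μ = 0.00006999 + 0.07353 = 0.07360

Since W_A = 0.05848 < W_B = 0.07360, Option A (single fast server) has the shorter time in system.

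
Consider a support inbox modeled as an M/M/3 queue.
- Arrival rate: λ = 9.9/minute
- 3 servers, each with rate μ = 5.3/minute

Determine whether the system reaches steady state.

Stability requires ρ = λ/(cμ) < 1
ρ = 9.9/(3 × 5.3) = 9.9/15.90 = 0.6226
Since 0.6226 < 1, the system is STABLE.
The servers are busy 62.26% of the time.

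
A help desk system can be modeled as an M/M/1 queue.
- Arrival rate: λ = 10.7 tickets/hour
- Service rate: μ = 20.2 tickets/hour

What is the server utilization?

Server utilization: ρ = λ/μ
ρ = 10.7/20.2 = 0.5297
The server is busy 52.97% of the time.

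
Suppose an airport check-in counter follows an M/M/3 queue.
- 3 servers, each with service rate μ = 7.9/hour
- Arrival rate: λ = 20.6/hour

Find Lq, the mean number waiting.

Traffic intensity: ρ = λ/(cμ) = 20.6/(3×7.9) = 0.8692
Since ρ = 0.8692 < 1, system is stable.
Offered load a = λ/μ = cρ = 20.6/7.9 = 2.6076
P₀ = [ Σₙ₌₀^2 aⁿ/n! + a^3/(3!(1-ρ)) ]⁻¹
Σ = a^0/0! + a^1/1! + a^2/2! = 1.0000 + 2.6076 + 3.3998 = 7.0074
a^3/(3!(1-ρ)) = 17.73048/(6 × 0.1308017) = 22.5921
P₀ = 1/(7.0074 + 22.5921) = 0.03378
Lq = P₀·a^3·ρ / (3!(1-ρ)²) = 0.033784 × 17.7305 × 0.86920 / (6 × 0.017109) = 5.0720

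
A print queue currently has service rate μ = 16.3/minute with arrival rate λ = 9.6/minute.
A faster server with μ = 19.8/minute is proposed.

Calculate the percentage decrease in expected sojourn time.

System 1: ρ₁ = 9.6/16.3 = 0.5890, W₁ = 1/(16.3-9.6) = 0.14925
System 2: ρ₂ = 9.6/19.8 = 0.4848, W₂ = 1/(19.8-9.6) = 0.098039
Improvement: (W₁-W₂)/W₁ = (0.14925-0.098039)/0.14925 = 34.31%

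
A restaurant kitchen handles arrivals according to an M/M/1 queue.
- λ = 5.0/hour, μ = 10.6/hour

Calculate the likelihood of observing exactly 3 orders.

ρ = λ/μ = 5.0/10.6 = 0.4717
P(n) = (1-ρ)ρⁿ
P(3) = (1-0.4717) × 0.4717^3
P(3) = 0.52830 × 0.10495
P(3) = 0.05545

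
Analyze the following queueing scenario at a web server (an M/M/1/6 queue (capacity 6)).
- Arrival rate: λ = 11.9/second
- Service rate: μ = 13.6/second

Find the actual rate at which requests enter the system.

ρ = λ/μ = 11.9/13.6 = 0.8750
P₀ = (1-ρ)/(1-ρ^(K+1)) = (1-0.8750)/(1-0.8750^7) = 0.1250/0.6073 = 0.2058
P_K = P₀×ρ^K = 0.205828 × 0.8750^6 = 0.205828 × 0.448795 = 0.09237
λ_eff = λ(1-P_K) = 11.9 × (1 - 0.092375) = 11.9 × 0.907625 = 10.8007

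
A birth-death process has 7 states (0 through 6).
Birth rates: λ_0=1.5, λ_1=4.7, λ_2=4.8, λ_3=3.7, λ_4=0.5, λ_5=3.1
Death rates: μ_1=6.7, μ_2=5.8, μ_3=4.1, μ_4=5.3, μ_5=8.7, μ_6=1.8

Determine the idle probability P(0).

Ratios P(n)/P(0) = (λ₀···λₙ₋₁)/(μ₁···μₙ):
P(1)/P(0) = (1.5)/(6.7) = 0.2239
P(2)/P(0) = (1.5×4.7)/(6.7×5.8) = 0.1814
P(3)/P(0) = (1.5×4.7×4.8)/(6.7×5.8×4.1) = 0.2124
P(4)/P(0) = (1.5×4.7×4.8×3.7)/(6.7×5.8×4.1×5.3) = 0.1483
P(5)/P(0) = (1.5×4.7×4.8×3.7×0.5)/(6.7×5.8×4.1×5.3×8.7) = 0.008522
P(6)/P(0) = (1.5×4.7×4.8×3.7×0.5×3.1)/(6.7×5.8×4.1×5.3×8.7×1.8) = 0.01468

Normalization: ∑ P(n) = 1
P(0) × (1.0000 + 0.2239 + 0.1814 + 0.2124 + 0.1483 + 0.008522 + 0.01468) = 1
P(0) × 1.7892 = 1
P(0) = 1/1.7892 = 0.5589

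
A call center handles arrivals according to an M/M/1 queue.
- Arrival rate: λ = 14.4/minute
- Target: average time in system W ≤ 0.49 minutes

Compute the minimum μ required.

For M/M/1: W = 1/(μ-λ)
Need W ≤ 0.49, so 1/(μ-λ) ≤ 0.49
μ - λ ≥ 1/0.49 = 2.0408
μ ≥ 14.4 + 2.0408 = 16.4408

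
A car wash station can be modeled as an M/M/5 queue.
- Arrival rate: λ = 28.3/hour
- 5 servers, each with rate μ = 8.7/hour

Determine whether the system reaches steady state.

Stability requires ρ = λ/(cμ) < 1
ρ = 28.3/(5 × 8.7) = 28.3/43.50 = 0.6506
Since 0.6506 < 1, the system is STABLE.
The servers are busy 65.06% of the time.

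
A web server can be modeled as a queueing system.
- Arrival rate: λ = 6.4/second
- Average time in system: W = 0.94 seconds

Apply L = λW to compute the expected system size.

Little's Law: L = λW
L = 6.4 × 0.94 = 6.0160 requests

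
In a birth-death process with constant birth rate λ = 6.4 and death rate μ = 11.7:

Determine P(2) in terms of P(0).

For constant rates: P(n)/P(0) = (λ/μ)^n
P(2)/P(0) = (6.4/11.7)^2 = 0.5470^2 = 0.2992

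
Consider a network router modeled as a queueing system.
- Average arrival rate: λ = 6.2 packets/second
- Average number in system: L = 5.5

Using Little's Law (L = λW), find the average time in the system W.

Little's Law: L = λW, so W = L/λ
W = 5.5/6.2 = 0.8871 seconds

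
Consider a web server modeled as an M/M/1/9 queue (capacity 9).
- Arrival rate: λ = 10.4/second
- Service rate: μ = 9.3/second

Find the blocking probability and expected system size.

ρ = λ/μ = 10.4/9.3 = 1.11828
P₀ = (1-ρ)/(1-ρ^(K+1)) = (1-1.11828)/(1-1.11828^10) = -0.11828/-2.0585 = 0.05746
P_K = P₀×ρ^K = 0.05746 × 1.11828^9 = 0.05746 × 2.7350 = 0.1572
Blocking probability P_9 = 0.1572 (15.72%)
L = ρ[1 - (K+1)ρ^K + Kρ^(K+1)] / [(1-ρ)(1-ρ^(K+1))]
L = 1.11828 × (1 - 10×2.7349854 + 9×3.0584795) / ((1 - 1.11828) × (1 - 3.0584795)) = 5.4034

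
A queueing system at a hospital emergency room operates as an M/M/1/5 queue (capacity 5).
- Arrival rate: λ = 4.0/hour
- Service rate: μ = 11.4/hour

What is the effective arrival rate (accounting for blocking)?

ρ = λ/μ = 4.0/11.4 = 0.35088
P₀ = (1-ρ)/(1-ρ^(K+1)) = (1-0.35088)/(1-0.35088^6) = 0.6491/0.9981 = 0.6503
P_K = P₀×ρ^K = 0.6503 × 0.35088^5 = 0.6503 × 0.005319 = 0.003459
λ_eff = λ(1-P_K) = 4.0 × (1 - 0.003459) = 4.0 × 0.99654 = 3.9862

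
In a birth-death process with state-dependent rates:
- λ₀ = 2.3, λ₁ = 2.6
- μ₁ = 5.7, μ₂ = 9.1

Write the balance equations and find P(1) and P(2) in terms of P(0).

Balance equations:
State 0: λ₀P₀ = μ₁P₁ → P₁ = (λ₀/μ₁)P₀ = (2.3/5.7)P₀ = 0.4035P₀
State 1: P₂ = (λ₀λ₁)/(μ₁μ₂)P₀ = (2.3×2.6)/(5.7×9.1)P₀ = 0.1153P₀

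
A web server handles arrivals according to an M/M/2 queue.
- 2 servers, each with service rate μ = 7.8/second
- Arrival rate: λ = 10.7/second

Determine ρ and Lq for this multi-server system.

Traffic intensity: ρ = λ/(cμ) = 10.7/(2×7.8) = 0.6859
Since ρ = 0.6859 < 1, system is stable.
Offered load a = λ/μ = cρ = 10.7/7.8 = 1.3718
P₀ = [ Σₙ₌₀^1 aⁿ/n! + a^2/(2!(1-ρ)) ]⁻¹
Σ = a^0/0! + a^1/1! = 1.0000 + 1.3718 = 2.3718
a^2/(2!(1-ρ)) = 1.881821/(2 × 0.3141026) = 2.9956
P₀ = 1/(2.3718 + 2.9956) = 0.1863
Lq = P₀·a^2·ρ / (2!(1-ρ)²) = 0.18631 × 1.8818 × 0.68590 / (2 × 0.098660) = 1.2187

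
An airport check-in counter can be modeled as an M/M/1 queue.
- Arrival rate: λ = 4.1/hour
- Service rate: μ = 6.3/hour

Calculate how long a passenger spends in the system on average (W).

First, compute utilization: ρ = λ/μ = 4.1/6.3 = 0.6508
For M/M/1: W = 1/(μ-λ)
W = 1/(6.3-4.1) = 1/2.20
W = 0.4545 hours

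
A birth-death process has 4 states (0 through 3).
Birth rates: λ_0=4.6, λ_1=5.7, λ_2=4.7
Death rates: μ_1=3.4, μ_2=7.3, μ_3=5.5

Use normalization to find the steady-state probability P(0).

Ratios P(n)/P(0) = (λ₀···λₙ₋₁)/(μ₁···μₙ):
P(1)/P(0) = (4.6)/(3.4) = 1.3529
P(2)/P(0) = (4.6×5.7)/(3.4×7.3) = 1.0564
P(3)/P(0) = (4.6×5.7×4.7)/(3.4×7.3×5.5) = 0.90275

Normalization: ∑ P(n) = 1
P(0) × (1.0000 + 1.3529 + 1.0564 + 0.90275) = 1
P(0) × 4.3121 = 1
P(0) = 1/4.3121 = 0.2319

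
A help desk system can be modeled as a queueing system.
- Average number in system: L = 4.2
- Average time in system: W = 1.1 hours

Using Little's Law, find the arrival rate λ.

Little's Law: L = λW, so λ = L/W
λ = 4.2/1.1 = 3.8182 tickets/hour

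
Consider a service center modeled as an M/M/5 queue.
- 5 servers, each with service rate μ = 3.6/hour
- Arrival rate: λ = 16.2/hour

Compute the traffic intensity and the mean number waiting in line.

Traffic intensity: ρ = λ/(cμ) = 16.2/(5×3.6) = 0.9000
Since ρ = 0.9000 < 1, system is stable.
Offered load a = λ/μ = cρ = 16.2/3.6 = 4.5000
P₀ = [ Σₙ₌₀^4 aⁿ/n! + a^5/(5!(1-ρ)) ]⁻¹
Σ = a^0/0! + a^1/1! + a^2/2! + a^3/3! + a^4/4! = 1.0000 + 4.5000 + 10.1250 + 15.1875 + 17.0859 = 47.8984
a^5/(5!(1-ρ)) = 1845.2812/(120 × 0.1000) = 153.7734
P₀ = 1/(47.8984 + 153.7734) = 0.004959
Lq = P₀·a^5·ρ / (5!(1-ρ)²) = 0.0049585 × 1845.2812 × 0.90000 / (120 × 0.010000) = 6.8624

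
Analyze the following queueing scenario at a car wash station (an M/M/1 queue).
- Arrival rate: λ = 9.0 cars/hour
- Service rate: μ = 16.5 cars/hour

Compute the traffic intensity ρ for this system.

Server utilization: ρ = λ/μ
ρ = 9.0/16.5 = 0.5455
The server is busy 54.55% of the time.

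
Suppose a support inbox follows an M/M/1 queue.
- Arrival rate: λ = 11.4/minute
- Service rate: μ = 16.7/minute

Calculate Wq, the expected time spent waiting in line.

First, compute utilization: ρ = λ/μ = 11.4/16.7 = 0.6826
For M/M/1: Wq = λ/(μ(μ-λ))
Wq = 11.4/(16.7 × (16.7-11.4))
Wq = 11.4/(16.7 × 5.30)
Wq = 0.1288 minutes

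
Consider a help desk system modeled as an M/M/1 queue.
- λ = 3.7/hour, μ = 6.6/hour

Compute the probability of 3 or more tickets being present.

ρ = λ/μ = 3.7/6.6 = 0.5606
P(N ≥ n) = ρⁿ
P(N ≥ 3) = 0.5606^3
P(N ≥ 3) = 0.1762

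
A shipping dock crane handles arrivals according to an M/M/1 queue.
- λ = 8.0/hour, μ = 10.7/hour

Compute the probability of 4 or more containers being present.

ρ = λ/μ = 8.0/10.7 = 0.7477
P(N ≥ n) = ρⁿ
P(N ≥ 4) = 0.7477^4
P(N ≥ 4) = 0.3125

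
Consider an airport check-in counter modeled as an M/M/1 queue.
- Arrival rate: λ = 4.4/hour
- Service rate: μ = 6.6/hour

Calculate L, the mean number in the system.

ρ = λ/μ = 4.4/6.6 = 0.6667
For M/M/1: L = λ/(μ-λ)
L = 4.4/(6.6-4.4) = 4.4/2.20
L = 2.0000 passengers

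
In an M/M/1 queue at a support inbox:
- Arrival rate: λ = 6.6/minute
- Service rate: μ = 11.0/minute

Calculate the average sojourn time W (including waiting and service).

First, compute utilization: ρ = λ/μ = 6.6/11.0 = 0.6000
For M/M/1: W = 1/(μ-λ)
W = 1/(11.0-6.6) = 1/4.40
W = 0.2273 minutes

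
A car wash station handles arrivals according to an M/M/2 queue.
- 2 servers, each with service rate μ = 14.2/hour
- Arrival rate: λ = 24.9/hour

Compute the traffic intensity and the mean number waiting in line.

Traffic intensity: ρ = λ/(cμ) = 24.9/(2×14.2) = 0.8768
Since ρ = 0.8768 < 1, system is stable.
Offered load a = λ/μ = cρ = 24.9/14.2 = 1.7535
P₀ = [ Σₙ₌₀^1 aⁿ/n! + a^2/(2!(1-ρ)) ]⁻¹
Σ = a^0/0! + a^1/1! = 1.0000 + 1.7535 = 2.7535
a^2/(2!(1-ρ)) = 3.07484/(2 × 0.123239) = 12.4751
P₀ = 1/(2.7535 + 12.4751) = 0.06567
Lq = P₀·a^2·ρ / (2!(1-ρ)²) = 0.0656660 × 3.07484 × 0.876761 / (2 × 0.0151880) = 5.8279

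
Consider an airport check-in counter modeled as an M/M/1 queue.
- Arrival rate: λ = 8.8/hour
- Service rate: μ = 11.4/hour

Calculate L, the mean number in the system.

ρ = λ/μ = 8.8/11.4 = 0.7719
For M/M/1: L = λ/(μ-λ)
L = 8.8/(11.4-8.8) = 8.8/2.60
L = 3.3846 passengers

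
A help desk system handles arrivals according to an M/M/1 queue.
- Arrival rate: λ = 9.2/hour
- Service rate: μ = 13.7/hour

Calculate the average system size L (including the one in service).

ρ = λ/μ = 9.2/13.7 = 0.6715
For M/M/1: L = λ/(μ-λ)
L = 9.2/(13.7-9.2) = 9.2/4.50
L = 2.0444 tickets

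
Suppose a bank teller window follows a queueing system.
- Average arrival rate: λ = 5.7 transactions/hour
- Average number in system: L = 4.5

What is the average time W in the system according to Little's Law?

Little's Law: L = λW, so W = L/λ
W = 4.5/5.7 = 0.7895 hours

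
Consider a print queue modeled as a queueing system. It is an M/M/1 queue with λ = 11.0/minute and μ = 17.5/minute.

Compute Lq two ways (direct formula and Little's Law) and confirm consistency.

Method 1 (direct): Lq = λ²/(μ(μ-λ)) = 121.00/(17.5 × 6.50) = 1.0637

Method 2 (Little's Law):
W = 1/(μ-λ) = 1/6.50 = 0.153846
Wq = W - 1/μ = 0.153846 - 0.0571429 = 0.09670
Lq = λWq = 11.0 × 0.09670 = 1.0637 ✔ (matches Method 1)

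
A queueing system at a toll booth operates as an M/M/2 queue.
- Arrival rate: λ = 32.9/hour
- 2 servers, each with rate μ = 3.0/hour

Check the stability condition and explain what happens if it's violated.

Stability requires ρ = λ/(cμ) < 1
ρ = 32.9/(2 × 3.0) = 32.9/6.00 = 5.4833
Since 5.4833 ≥ 1, the system is UNSTABLE.
Need c > λ/μ = 32.9/3.0 = 10.97.
Minimum servers needed: c = 11.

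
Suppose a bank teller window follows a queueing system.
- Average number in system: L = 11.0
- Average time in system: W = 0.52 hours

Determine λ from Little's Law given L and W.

Little's Law: L = λW, so λ = L/W
λ = 11.0/0.52 = 21.1538 transactions/hour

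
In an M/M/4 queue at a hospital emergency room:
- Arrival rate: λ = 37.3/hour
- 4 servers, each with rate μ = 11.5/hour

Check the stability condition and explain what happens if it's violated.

Stability requires ρ = λ/(cμ) < 1
ρ = 37.3/(4 × 11.5) = 37.3/46.00 = 0.8109
Since 0.8109 < 1, the system is STABLE.
The servers are busy 81.09% of the time.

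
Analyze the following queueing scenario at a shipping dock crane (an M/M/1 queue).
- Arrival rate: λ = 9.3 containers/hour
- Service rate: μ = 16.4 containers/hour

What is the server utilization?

Server utilization: ρ = λ/μ
ρ = 9.3/16.4 = 0.5671
The server is busy 56.71% of the time.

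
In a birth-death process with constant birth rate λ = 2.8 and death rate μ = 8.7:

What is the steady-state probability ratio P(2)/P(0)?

For constant rates: P(n)/P(0) = (λ/μ)^n
P(2)/P(0) = (2.8/8.7)^2 = 0.3218^2 = 0.1036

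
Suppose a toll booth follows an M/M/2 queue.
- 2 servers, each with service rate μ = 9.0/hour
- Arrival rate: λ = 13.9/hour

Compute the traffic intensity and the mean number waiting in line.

Traffic intensity: ρ = λ/(cμ) = 13.9/(2×9.0) = 0.7722
Since ρ = 0.7722 < 1, system is stable.
Offered load a = λ/μ = cρ = 13.9/9.0 = 1.5444
P₀ = [ Σₙ₌₀^1 aⁿ/n! + a^2/(2!(1-ρ)) ]⁻¹
Σ = a^0/0! + a^1/1! = 1.0000 + 1.5444 = 2.5444
a^2/(2!(1-ρ)) = 2.3853/(2 × 0.22778) = 5.2360
P₀ = 1/(2.5444 + 5.2360) = 0.1285
Lq = P₀·a^2·ρ / (2!(1-ρ)²) = 0.128527 × 2.38531 × 0.772222 / (2 × 0.0518827) = 2.2815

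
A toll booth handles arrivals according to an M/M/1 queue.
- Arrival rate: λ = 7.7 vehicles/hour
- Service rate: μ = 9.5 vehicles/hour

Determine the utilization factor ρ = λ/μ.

Server utilization: ρ = λ/μ
ρ = 7.7/9.5 = 0.8105
The server is busy 81.05% of the time.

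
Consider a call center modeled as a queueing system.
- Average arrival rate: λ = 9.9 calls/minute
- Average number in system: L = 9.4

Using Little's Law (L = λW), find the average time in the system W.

Little's Law: L = λW, so W = L/λ
W = 9.4/9.9 = 0.9495 minutes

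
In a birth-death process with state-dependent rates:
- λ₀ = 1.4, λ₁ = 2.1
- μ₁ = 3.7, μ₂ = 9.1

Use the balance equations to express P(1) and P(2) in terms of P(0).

Balance equations:
State 0: λ₀P₀ = μ₁P₁ → P₁ = (λ₀/μ₁)P₀ = (1.4/3.7)P₀ = 0.3784P₀
State 1: P₂ = (λ₀λ₁)/(μ₁μ₂)P₀ = (1.4×2.1)/(3.7×9.1)P₀ = 0.08732P₀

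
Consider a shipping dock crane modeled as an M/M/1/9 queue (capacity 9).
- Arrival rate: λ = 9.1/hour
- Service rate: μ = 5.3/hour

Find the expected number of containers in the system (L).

ρ = λ/μ = 9.1/5.3 = 1.71698
P₀ = (1-ρ)/(1-ρ^(K+1)) = (1-1.71698)/(1-1.71698^10) = -0.7170/-221.6652 = 0.003235
P_K = P₀×ρ^K = 0.003235 × 1.71698^9 = 0.003235 × 129.6842 = 0.4195
L = ρ[1 - (K+1)ρ^K + Kρ^(K+1)] / [(1-ρ)(1-ρ^(K+1))]
L = 1.71698 × (1 - 10×129.6842 + 9×222.6652) / ((1 - 1.71698) × (1 - 222.6652)) = 7.6504 containers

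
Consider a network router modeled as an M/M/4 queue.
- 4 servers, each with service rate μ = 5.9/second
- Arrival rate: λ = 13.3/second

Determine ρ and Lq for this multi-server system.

Traffic intensity: ρ = λ/(cμ) = 13.3/(4×5.9) = 0.5636
Since ρ = 0.5636 < 1, system is stable.
Offered load a = λ/μ = cρ = 13.3/5.9 = 2.2542
P₀ = [ Σₙ₌₀^3 aⁿ/n! + a^4/(4!(1-ρ)) ]⁻¹
Σ = a^0/0! + a^1/1! + a^2/2! + a^3/3! = 1.0000 + 2.2542 + 2.5408 + 1.9092 = 7.7042
a^4/(4!(1-ρ)) = 25.8225/(24 × 0.43644) = 2.4653
P₀ = 1/(7.7042 + 2.4653) = 0.09833
Lq = P₀·a^4·ρ / (4!(1-ρ)²) = 0.09833 × 25.8225 × 0.5636 / (24 × 0.1905) = 0.3130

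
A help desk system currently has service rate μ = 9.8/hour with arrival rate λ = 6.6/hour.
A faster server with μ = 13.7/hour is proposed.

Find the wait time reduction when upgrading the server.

System 1: ρ₁ = 6.6/9.8 = 0.6735, W₁ = 1/(9.8-6.6) = 0.31250
System 2: ρ₂ = 6.6/13.7 = 0.4818, W₂ = 1/(13.7-6.6) = 0.14085
Improvement: (W₁-W₂)/W₁ = (0.31250-0.14085)/0.31250 = 54.93%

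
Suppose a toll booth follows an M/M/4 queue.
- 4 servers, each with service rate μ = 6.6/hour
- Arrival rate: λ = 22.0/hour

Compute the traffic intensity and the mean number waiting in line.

Traffic intensity: ρ = λ/(cμ) = 22.0/(4×6.6) = 0.8333
Since ρ = 0.8333 < 1, system is stable.
Offered load a = λ/μ = cρ = 22.0/6.6 = 3.3333
P₀ = [ Σₙ₌₀^3 aⁿ/n! + a^4/(4!(1-ρ)) ]⁻¹
Σ = a^0/0! + a^1/1! + a^2/2! + a^3/3! = 1.0000 + 3.3333 + 5.5556 + 6.1728 = 16.0617
a^4/(4!(1-ρ)) = 123.4568/(24 × 0.1666667) = 30.8642
P₀ = 1/(16.0617 + 30.8642) = 0.02131
Lq = P₀·a^4·ρ / (4!(1-ρ)²) = 0.0213102 × 123.4568 × 0.833333 / (24 × 0.0277778) = 3.2886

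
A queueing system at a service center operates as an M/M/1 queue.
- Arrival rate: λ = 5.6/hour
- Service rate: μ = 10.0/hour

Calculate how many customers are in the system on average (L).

ρ = λ/μ = 5.6/10.0 = 0.5600
For M/M/1: L = λ/(μ-λ)
L = 5.6/(10.0-5.6) = 5.6/4.40
L = 1.2727 customers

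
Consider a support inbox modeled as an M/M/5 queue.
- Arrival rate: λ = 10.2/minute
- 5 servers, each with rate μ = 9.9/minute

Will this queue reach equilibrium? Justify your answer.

Stability requires ρ = λ/(cμ) < 1
ρ = 10.2/(5 × 9.9) = 10.2/49.50 = 0.2061
Since 0.2061 < 1, the system is STABLE.
The servers are busy 20.61% of the time.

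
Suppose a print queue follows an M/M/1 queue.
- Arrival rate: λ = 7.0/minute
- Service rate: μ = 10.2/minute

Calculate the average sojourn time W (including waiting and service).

First, compute utilization: ρ = λ/μ = 7.0/10.2 = 0.6863
For M/M/1: W = 1/(μ-λ)
W = 1/(10.2-7.0) = 1/3.20
W = 0.3125 minutes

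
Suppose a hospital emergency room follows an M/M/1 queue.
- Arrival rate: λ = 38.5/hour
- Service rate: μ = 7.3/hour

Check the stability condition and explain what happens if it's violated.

Stability requires ρ = λ/(cμ) < 1
ρ = 38.5/(1 × 7.3) = 38.5/7.30 = 5.2740
Since 5.2740 ≥ 1, the system is UNSTABLE.
Queue grows without bound. Need μ > λ = 38.5.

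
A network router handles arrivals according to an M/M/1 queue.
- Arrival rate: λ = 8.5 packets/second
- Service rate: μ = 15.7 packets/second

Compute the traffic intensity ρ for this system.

Server utilization: ρ = λ/μ
ρ = 8.5/15.7 = 0.5414
The server is busy 54.14% of the time.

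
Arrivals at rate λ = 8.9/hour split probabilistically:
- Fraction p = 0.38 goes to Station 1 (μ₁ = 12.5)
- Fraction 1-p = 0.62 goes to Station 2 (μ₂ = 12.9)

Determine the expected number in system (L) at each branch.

Effective rates: λ₁ = 8.9×0.38 = 3.382, λ₂ = 8.9×0.62 = 5.518
Station 1: ρ₁ = 3.382/12.5 = 0.27056, L₁ = ρ₁/(1-ρ₁) = 0.27056/(1-0.27056) = 0.3709
Station 2: ρ₂ = 5.518/12.9 = 0.42775, L₂ = ρ₂/(1-ρ₂) = 0.42775/(1-0.42775) = 0.7475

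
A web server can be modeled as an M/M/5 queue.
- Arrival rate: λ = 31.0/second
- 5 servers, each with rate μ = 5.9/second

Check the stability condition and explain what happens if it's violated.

Stability requires ρ = λ/(cμ) < 1
ρ = 31.0/(5 × 5.9) = 31.0/29.50 = 1.0508
Since 1.0508 ≥ 1, the system is UNSTABLE.
Need c > λ/μ = 31.0/5.9 = 5.25.
Minimum servers needed: c = 6.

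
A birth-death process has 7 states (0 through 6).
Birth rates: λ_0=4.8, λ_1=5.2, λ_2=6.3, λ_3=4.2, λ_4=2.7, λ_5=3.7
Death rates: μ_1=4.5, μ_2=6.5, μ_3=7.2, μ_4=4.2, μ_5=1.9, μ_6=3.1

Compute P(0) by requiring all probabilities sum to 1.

Ratios P(n)/P(0) = (λ₀···λₙ₋₁)/(μ₁···μₙ):
P(1)/P(0) = (4.8)/(4.5) = 1.06667
P(2)/P(0) = (4.8×5.2)/(4.5×6.5) = 0.853333
P(3)/P(0) = (4.8×5.2×6.3)/(4.5×6.5×7.2) = 0.746667
P(4)/P(0) = (4.8×5.2×6.3×4.2)/(4.5×6.5×7.2×4.2) = 0.746667
P(5)/P(0) = (4.8×5.2×6.3×4.2×2.7)/(4.5×6.5×7.2×4.2×1.9) = 1.06105
P(6)/P(0) = (4.8×5.2×6.3×4.2×2.7×3.7)/(4.5×6.5×7.2×4.2×1.9×3.1) = 1.26642

Normalization: ∑ P(n) = 1
P(0) × (1.00000 + 1.06667 + 0.853333 + 0.746667 + 0.746667 + 1.06105 + 1.26642) = 1
P(0) × 6.7408 = 1
P(0) = 1/6.7408 = 0.1484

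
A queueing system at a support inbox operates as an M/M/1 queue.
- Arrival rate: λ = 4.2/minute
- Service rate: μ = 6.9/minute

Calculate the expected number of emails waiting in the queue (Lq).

ρ = λ/μ = 4.2/6.9 = 0.6087
For M/M/1: Lq = λ²/(μ(μ-λ))
Lq = 17.64/(6.9 × 2.70)
Lq = 0.9469 emails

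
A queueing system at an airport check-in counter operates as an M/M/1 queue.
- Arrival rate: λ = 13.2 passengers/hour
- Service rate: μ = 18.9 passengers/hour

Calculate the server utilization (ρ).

Server utilization: ρ = λ/μ
ρ = 13.2/18.9 = 0.6984
The server is busy 69.84% of the time.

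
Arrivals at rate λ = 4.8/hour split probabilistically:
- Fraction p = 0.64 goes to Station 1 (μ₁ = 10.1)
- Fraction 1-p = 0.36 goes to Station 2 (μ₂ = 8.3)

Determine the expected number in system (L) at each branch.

Effective rates: λ₁ = 4.8×0.64 = 3.072, λ₂ = 4.8×0.36 = 1.728
Station 1: ρ₁ = 3.072/10.1 = 0.30416, L₁ = ρ₁/(1-ρ₁) = 0.30416/(1-0.30416) = 0.4371
Station 2: ρ₂ = 1.728/8.3 = 0.2082, L₂ = ρ₂/(1-ρ₂) = 0.2082/(1-0.2082) = 0.2629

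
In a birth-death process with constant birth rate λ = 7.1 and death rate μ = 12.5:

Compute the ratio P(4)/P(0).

For constant rates: P(n)/P(0) = (λ/μ)^n
P(4)/P(0) = (7.1/12.5)^4 = 0.5680^4 = 0.1041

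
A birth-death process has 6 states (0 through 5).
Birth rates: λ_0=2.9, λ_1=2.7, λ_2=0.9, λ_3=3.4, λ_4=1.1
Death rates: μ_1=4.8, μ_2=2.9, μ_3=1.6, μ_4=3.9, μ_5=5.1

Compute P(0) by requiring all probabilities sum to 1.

Ratios P(n)/P(0) = (λ₀···λₙ₋₁)/(μ₁···μₙ):
P(1)/P(0) = (2.9)/(4.8) = 0.6042
P(2)/P(0) = (2.9×2.7)/(4.8×2.9) = 0.5625
P(3)/P(0) = (2.9×2.7×0.9)/(4.8×2.9×1.6) = 0.3164
P(4)/P(0) = (2.9×2.7×0.9×3.4)/(4.8×2.9×1.6×3.9) = 0.2758
P(5)/P(0) = (2.9×2.7×0.9×3.4×1.1)/(4.8×2.9×1.6×3.9×5.1) = 0.05950

Normalization: ∑ P(n) = 1
P(0) × (1.0000 + 0.6042 + 0.5625 + 0.3164 + 0.2758 + 0.05950) = 1
P(0) × 2.8184 = 1
P(0) = 1/2.8184 = 0.3548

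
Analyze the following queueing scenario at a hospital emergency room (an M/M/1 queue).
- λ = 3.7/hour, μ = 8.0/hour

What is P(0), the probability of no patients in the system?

ρ = λ/μ = 3.7/8.0 = 0.4625
P(0) = 1 - ρ = 1 - 0.4625 = 0.5375
The server is idle 53.75% of the time.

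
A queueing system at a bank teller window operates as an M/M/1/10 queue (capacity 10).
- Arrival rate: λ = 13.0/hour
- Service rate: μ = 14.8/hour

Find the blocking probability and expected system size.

ρ = λ/μ = 13.0/14.8 = 0.87838
P₀ = (1-ρ)/(1-ρ^(K+1)) = (1-0.87838)/(1-0.87838^11) = 0.12162/0.75984 = 0.1601
P_K = P₀×ρ^K = 0.16006 × 0.87838^10 = 0.16006 × 0.27342 = 0.04376
Blocking probability P_10 = 0.04376 (4.38%)
L = ρ[1 - (K+1)ρ^K + Kρ^(K+1)] / [(1-ρ)(1-ρ^(K+1))]
L = 0.87838 × (1 - 11×0.273416 + 10×0.240163) / ((1 - 0.87838) × (1 - 0.240163)) = 3.7455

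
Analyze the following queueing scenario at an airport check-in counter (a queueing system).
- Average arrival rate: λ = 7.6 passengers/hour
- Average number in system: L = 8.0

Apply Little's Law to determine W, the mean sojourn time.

Little's Law: L = λW, so W = L/λ
W = 8.0/7.6 = 1.0526 hours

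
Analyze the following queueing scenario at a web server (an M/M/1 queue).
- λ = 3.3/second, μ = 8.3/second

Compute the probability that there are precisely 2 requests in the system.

ρ = λ/μ = 3.3/8.3 = 0.3976
P(n) = (1-ρ)ρⁿ
P(2) = (1-0.3976) × 0.3976^2
P(2) = 0.60240 × 0.15809
P(2) = 0.09523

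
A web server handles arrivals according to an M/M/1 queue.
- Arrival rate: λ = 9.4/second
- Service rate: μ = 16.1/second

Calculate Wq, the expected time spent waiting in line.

First, compute utilization: ρ = λ/μ = 9.4/16.1 = 0.5839
For M/M/1: Wq = λ/(μ(μ-λ))
Wq = 9.4/(16.1 × (16.1-9.4))
Wq = 9.4/(16.1 × 6.70)
Wq = 0.08714 seconds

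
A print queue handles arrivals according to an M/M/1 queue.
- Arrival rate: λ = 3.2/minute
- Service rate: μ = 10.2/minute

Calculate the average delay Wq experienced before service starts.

First, compute utilization: ρ = λ/μ = 3.2/10.2 = 0.3137
For M/M/1: Wq = λ/(μ(μ-λ))
Wq = 3.2/(10.2 × (10.2-3.2))
Wq = 3.2/(10.2 × 7.00)
Wq = 0.04482 minutes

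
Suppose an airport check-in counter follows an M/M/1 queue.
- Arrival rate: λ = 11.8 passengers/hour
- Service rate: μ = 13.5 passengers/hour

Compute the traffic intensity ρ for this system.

Server utilization: ρ = λ/μ
ρ = 11.8/13.5 = 0.8741
The server is busy 87.41% of the time.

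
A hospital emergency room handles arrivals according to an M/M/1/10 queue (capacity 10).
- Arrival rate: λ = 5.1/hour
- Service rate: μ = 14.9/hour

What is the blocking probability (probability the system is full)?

ρ = λ/μ = 5.1/14.9 = 0.34228
P₀ = (1-ρ)/(1-ρ^(K+1)) = (1-0.34228)/(1-0.34228^11) = 0.6577/1.0000 = 0.6577
P_K = P₀×ρ^K = 0.6577 × 0.34228^10 = 0.6577 × 0.00002207 = 0.00001452
Blocking probability = 0.001452%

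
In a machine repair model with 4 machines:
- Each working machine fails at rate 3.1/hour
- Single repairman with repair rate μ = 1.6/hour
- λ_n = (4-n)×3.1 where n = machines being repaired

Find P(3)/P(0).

P(3)/P(0) = ∏_{i=0}^{3-1} λ_i/μ_{i+1}
= (4-0)×3.1/1.6 × (4-1)×3.1/1.6 × (4-2)×3.1/1.6
= 174.5566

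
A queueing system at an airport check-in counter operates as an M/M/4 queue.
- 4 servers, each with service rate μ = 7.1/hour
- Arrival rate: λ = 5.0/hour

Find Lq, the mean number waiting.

Traffic intensity: ρ = λ/(cμ) = 5.0/(4×7.1) = 0.1761
Since ρ = 0.1761 < 1, system is stable.
Offered load a = λ/μ = cρ = 5.0/7.1 = 0.7042
P₀ = [ Σₙ₌₀^3 aⁿ/n! + a^4/(4!(1-ρ)) ]⁻¹
Σ = a^0/0! + a^1/1! + a^2/2! + a^3/3! = 1.0000 + 0.7042 + 0.2480 + 0.05821 = 2.0104
a^4/(4!(1-ρ)) = 0.2459/(24 × 0.8239) = 0.01244
P₀ = 1/(2.0104 + 0.01244) = 0.4944
Lq = P₀·a^4·ρ / (4!(1-ρ)²) = 0.4944 × 0.2459 × 0.1761 / (24 × 0.6789) = 0.001314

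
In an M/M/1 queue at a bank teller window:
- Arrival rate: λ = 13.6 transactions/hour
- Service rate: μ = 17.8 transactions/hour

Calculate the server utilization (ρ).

Server utilization: ρ = λ/μ
ρ = 13.6/17.8 = 0.7640
The server is busy 76.40% of the time.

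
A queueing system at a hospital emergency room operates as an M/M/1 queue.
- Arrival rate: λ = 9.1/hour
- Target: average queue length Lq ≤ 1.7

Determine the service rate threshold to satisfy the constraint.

For M/M/1: Lq = λ²/(μ(μ-λ))
Need Lq ≤ 1.7, i.e. μ(μ-λ) ≥ λ²/1.7
μ² - 9.1μ - 82.81/1.7 ≥ 0  →  μ² - 9.1μ - 48.711765 ≥ 0
Quadratic formula (positive root): μ = [λ + √(λ² + 4×48.711765)]/2
Discriminant: 82.81 + 4×48.711765 = 277.6571, √277.6571 = 16.6630
μ ≥ (9.1 + 16.6630)/2 = 12.8815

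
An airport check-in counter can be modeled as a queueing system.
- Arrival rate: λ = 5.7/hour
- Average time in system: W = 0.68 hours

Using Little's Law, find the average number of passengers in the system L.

Little's Law: L = λW
L = 5.7 × 0.68 = 3.8760 passengers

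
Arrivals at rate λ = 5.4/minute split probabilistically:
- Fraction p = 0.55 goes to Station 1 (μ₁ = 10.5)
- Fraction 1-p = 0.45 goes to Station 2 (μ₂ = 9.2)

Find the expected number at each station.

Effective rates: λ₁ = 5.4×0.55 = 2.97, λ₂ = 5.4×0.45 = 2.43
Station 1: ρ₁ = 2.97/10.5 = 0.28286, L₁ = ρ₁/(1-ρ₁) = 0.28286/(1-0.28286) = 0.3944
Station 2: ρ₂ = 2.43/9.2 = 0.2641, L₂ = ρ₂/(1-ρ₂) = 0.2641/(1-0.2641) = 0.3589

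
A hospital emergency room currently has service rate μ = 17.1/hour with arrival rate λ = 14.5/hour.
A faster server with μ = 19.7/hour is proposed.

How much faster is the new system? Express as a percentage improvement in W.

System 1: ρ₁ = 14.5/17.1 = 0.8480, W₁ = 1/(17.1-14.5) = 0.3846
System 2: ρ₂ = 14.5/19.7 = 0.7360, W₂ = 1/(19.7-14.5) = 0.1923
Improvement: (W₁-W₂)/W₁ = (0.3846-0.1923)/0.3846 = 50.00%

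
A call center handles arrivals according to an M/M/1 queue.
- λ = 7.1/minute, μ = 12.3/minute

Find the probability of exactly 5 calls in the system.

ρ = λ/μ = 7.1/12.3 = 0.5772
P(n) = (1-ρ)ρⁿ
P(5) = (1-0.5772) × 0.5772^5
P(5) = 0.4228 × 0.06407
P(5) = 0.02709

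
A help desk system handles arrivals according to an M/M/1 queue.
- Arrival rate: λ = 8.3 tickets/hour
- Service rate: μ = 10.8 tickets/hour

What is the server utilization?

Server utilization: ρ = λ/μ
ρ = 8.3/10.8 = 0.7685
The server is busy 76.85% of the time.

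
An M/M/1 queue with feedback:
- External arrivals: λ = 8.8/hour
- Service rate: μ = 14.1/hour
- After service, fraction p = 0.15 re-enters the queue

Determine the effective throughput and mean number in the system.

Effective arrival rate: λ_eff = λ/(1-p) = 8.8/(1-0.15) = 8.8/0.85 = 10.35294
ρ = λ_eff/μ = 10.35294/14.1 = 0.7342511
L = ρ/(1-ρ) = 0.7342511/(1-0.7342511) = 2.7630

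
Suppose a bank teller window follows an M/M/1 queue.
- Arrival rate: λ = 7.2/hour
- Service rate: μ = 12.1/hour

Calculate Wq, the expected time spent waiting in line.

First, compute utilization: ρ = λ/μ = 7.2/12.1 = 0.5950
For M/M/1: Wq = λ/(μ(μ-λ))
Wq = 7.2/(12.1 × (12.1-7.2))
Wq = 7.2/(12.1 × 4.90)
Wq = 0.1214 hours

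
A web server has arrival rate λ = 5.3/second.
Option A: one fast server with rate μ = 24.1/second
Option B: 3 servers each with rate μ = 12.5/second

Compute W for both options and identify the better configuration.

Option A: single server μ = 24.1 (M/M/1)
  ρ_A = 5.3/24.1 = 0.2199
  W_A = 1/(μ-λ) = 1/(24.1-5.3) = 1/18.80 = 0.05319

Option B: 3 servers μ = 12.5 (M/M/3)
  ρ_B = λ/(cμ) = 5.3/(3×12.5) = 0.1413
  Offered load a = λ/μ = cρ = 5.3/12.5 = 0.4240
  P₀ = [ Σₙ₌₀^2 aⁿ/n! + a^3/(3!(1-ρ)) ]⁻¹
  Σ = a^0/0! + a^1/1! + a^2/2! = 1.0000 + 0.4240 + 0.08989 = 1.5139
  a^3/(3!(1-ρ)) = 0.07623/(6 × 0.8587) = 0.01480
  P₀ = 1/(1.5139 + 0.01480) = 0.6542
  Lq = P₀·a^3·ρ / (3!(1-ρ)²) = 0.6542 × 0.07623 × 0.1413 / (6 × 0.7373) = 0.001593
  Wq_B = Lq/λ = 0.001593/5.3 = 0.0003006
  W_B = Wq_B + 1/μ = 0.0003006 + 0.08000 = 0.08030

Since W_A = 0.05319 < W_B = 0.08030, Option A (single fast server) has the shorter time in system.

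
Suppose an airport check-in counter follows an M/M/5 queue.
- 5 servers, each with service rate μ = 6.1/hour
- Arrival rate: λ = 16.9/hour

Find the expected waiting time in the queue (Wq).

Traffic intensity: ρ = λ/(cμ) = 16.9/(5×6.1) = 0.5541
Since ρ = 0.5541 < 1, system is stable.
Offered load a = λ/μ = cρ = 16.9/6.1 = 2.7705
P₀ = [ Σₙ₌₀^4 aⁿ/n! + a^5/(5!(1-ρ)) ]⁻¹
Σ = a^0/0! + a^1/1! + a^2/2! + a^3/3! + a^4/4! = 1.0000 + 2.7705 + 3.8378 + 3.5442 + 2.4548 = 13.6073
a^5/(5!(1-ρ)) = 163.2241/(120 × 0.4459) = 3.0505
P₀ = 1/(13.6073 + 3.0505) = 0.06003
Lq = P₀·a^5·ρ / (5!(1-ρ)²) = 0.06003 × 163.2241 × 0.5541 / (120 × 0.1988) = 0.2276
Wq = Lq/λ = 0.2276/16.9 = 0.01347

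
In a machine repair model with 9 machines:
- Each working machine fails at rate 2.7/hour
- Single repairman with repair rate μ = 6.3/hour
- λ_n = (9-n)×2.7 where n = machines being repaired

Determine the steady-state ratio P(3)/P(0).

P(3)/P(0) = ∏_{i=0}^{3-1} λ_i/μ_{i+1}
= (9-0)×2.7/6.3 × (9-1)×2.7/6.3 × (9-2)×2.7/6.3
= 39.6735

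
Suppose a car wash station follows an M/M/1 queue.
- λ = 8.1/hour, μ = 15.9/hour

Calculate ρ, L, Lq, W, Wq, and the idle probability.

Step 1: ρ = λ/μ = 8.1/15.9 = 0.5094
Step 2: L = λ/(μ-λ) = 8.1/7.80 = 1.0385
Step 3: Lq = λ²/(μ(μ-λ)) = 65.61/(15.9×7.80) = 0.5290
Step 4: W = 1/(μ-λ) = 1/7.80 = 0.12821
Step 5: Wq = λ/(μ(μ-λ)) = 8.1/(15.9×7.80) = 0.06531
Step 6: P(0) = 1-ρ = 0.4906
Verify: L = λW = 8.1×0.12821 = 1.0385 ✔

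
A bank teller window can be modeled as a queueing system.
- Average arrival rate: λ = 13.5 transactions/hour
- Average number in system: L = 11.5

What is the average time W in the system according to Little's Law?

Little's Law: L = λW, so W = L/λ
W = 11.5/13.5 = 0.8519 hours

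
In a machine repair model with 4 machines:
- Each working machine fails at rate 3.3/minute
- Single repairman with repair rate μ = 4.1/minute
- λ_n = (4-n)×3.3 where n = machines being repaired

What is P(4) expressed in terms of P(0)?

P(4)/P(0) = ∏_{i=0}^{4-1} λ_i/μ_{i+1}
= (4-0)×3.3/4.1 × (4-1)×3.3/4.1 × (4-2)×3.3/4.1 × (4-3)×3.3/4.1
= 10.0724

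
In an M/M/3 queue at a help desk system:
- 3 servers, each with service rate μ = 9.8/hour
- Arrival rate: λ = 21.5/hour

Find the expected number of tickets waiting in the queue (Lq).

Traffic intensity: ρ = λ/(cμ) = 21.5/(3×9.8) = 0.7313
Since ρ = 0.7313 < 1, system is stable.
Offered load a = λ/μ = cρ = 21.5/9.8 = 2.1939
P₀ = [ Σₙ₌₀^2 aⁿ/n! + a^3/(3!(1-ρ)) ]⁻¹
Σ = a^0/0! + a^1/1! + a^2/2! = 1.0000 + 2.1939 + 2.4065 = 5.6004
a^3/(3!(1-ρ)) = 10.5593/(6 × 0.268707) = 6.5495
P₀ = 1/(5.6004 + 6.5495) = 0.08231
Lq = P₀·a^3·ρ / (3!(1-ρ)²) = 0.08230523 × 10.55935 × 0.7312925 / (6 × 0.07220371) = 1.4671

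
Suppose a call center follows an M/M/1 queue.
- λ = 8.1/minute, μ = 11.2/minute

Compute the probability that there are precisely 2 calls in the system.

ρ = λ/μ = 8.1/11.2 = 0.7232
P(n) = (1-ρ)ρⁿ
P(2) = (1-0.7232) × 0.7232^2
P(2) = 0.2768 × 0.5230
P(2) = 0.1448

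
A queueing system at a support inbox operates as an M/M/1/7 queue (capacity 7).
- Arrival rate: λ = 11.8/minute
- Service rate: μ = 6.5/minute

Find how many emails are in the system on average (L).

ρ = λ/μ = 11.8/6.5 = 1.8154
P₀ = (1-ρ)/(1-ρ^(K+1)) = (1-1.8154)/(1-1.8154^8) = -0.8154/-116.9719 = 0.006971
P_K = P₀×ρ^K = 0.006971 × 1.8154^7 = 0.006971 × 64.9840 = 0.4530
L = ρ[1 - (K+1)ρ^K + Kρ^(K+1)] / [(1-ρ)(1-ρ^(K+1))]
L = 1.8154 × (1 - 8×64.9840 + 7×117.9719) / ((1 - 1.8154) × (1 - 117.9719)) = 5.8420 emails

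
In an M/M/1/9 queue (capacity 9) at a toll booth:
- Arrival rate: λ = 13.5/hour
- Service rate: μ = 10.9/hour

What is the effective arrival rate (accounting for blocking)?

ρ = λ/μ = 13.5/10.9 = 1.23853
P₀ = (1-ρ)/(1-ρ^(K+1)) = (1-1.23853)/(1-1.23853^10) = -0.2385/-7.4931 = 0.03183
P_K = P₀×ρ^K = 0.03183 × 1.23853^9 = 0.03183 × 6.8574 = 0.2183
λ_eff = λ(1-P_K) = 13.5 × (1 - 0.2183) = 13.5 × 0.7817 = 10.5530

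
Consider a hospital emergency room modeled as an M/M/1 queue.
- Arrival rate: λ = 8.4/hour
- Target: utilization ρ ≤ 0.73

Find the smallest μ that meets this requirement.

ρ = λ/μ, so μ = λ/ρ
μ ≥ 8.4/0.73 = 11.5068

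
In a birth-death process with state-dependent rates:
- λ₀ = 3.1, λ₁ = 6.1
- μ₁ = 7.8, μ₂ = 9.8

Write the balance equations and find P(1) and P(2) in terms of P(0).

Balance equations:
State 0: λ₀P₀ = μ₁P₁ → P₁ = (λ₀/μ₁)P₀ = (3.1/7.8)P₀ = 0.3974P₀
State 1: P₂ = (λ₀λ₁)/(μ₁μ₂)P₀ = (3.1×6.1)/(7.8×9.8)P₀ = 0.2474P₀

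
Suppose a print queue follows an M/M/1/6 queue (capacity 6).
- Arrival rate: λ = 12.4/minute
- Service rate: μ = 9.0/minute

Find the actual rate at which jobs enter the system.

ρ = λ/μ = 12.4/9.0 = 1.37778
P₀ = (1-ρ)/(1-ρ^(K+1)) = (1-1.37778)/(1-1.37778^7) = -0.37778/-8.4245 = 0.04484
P_K = P₀×ρ^K = 0.04484 × 1.37778^6 = 0.04484 × 6.8404 = 0.3067
λ_eff = λ(1-P_K) = 12.4 × (1 - 0.30674) = 12.4 × 0.69326 = 8.5964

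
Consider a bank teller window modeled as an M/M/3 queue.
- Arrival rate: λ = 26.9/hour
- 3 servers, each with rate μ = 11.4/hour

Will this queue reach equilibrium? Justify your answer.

Stability requires ρ = λ/(cμ) < 1
ρ = 26.9/(3 × 11.4) = 26.9/34.20 = 0.7865
Since 0.7865 < 1, the system is STABLE.
The servers are busy 78.65% of the time.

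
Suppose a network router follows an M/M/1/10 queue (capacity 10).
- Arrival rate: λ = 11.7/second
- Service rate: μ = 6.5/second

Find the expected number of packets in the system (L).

ρ = λ/μ = 11.7/6.5 = 1.8000
P₀ = (1-ρ)/(1-ρ^(K+1)) = (1-1.8000)/(1-1.8000^11) = -0.8000/-641.6841 = 0.001247
P_K = P₀×ρ^K = 0.0012467 × 1.8000^10 = 0.0012467 × 357.0467 = 0.4451
L = ρ[1 - (K+1)ρ^K + Kρ^(K+1)] / [(1-ρ)(1-ρ^(K+1))]
L = 1.8000 × (1 - 11×357.0467 + 10×642.6841) / ((1 - 1.8000) × (1 - 642.6841)) = 8.7671 packets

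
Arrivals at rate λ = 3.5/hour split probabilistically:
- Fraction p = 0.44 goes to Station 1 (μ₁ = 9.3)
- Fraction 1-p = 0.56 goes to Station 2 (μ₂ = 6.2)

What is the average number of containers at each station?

Effective rates: λ₁ = 3.5×0.44 = 1.54, λ₂ = 3.5×0.56 = 1.96
Station 1: ρ₁ = 1.54/9.3 = 0.1656, L₁ = ρ₁/(1-ρ₁) = 0.1656/(1-0.1656) = 0.1985
Station 2: ρ₂ = 1.96/6.2 = 0.31613, L₂ = ρ₂/(1-ρ₂) = 0.31613/(1-0.31613) = 0.4623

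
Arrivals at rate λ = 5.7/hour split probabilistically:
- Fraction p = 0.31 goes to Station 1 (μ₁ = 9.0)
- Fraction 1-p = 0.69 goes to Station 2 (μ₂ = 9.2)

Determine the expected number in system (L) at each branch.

Effective rates: λ₁ = 5.7×0.31 = 1.767, λ₂ = 5.7×0.69 = 3.933
Station 1: ρ₁ = 1.767/9.0 = 0.19633, L₁ = ρ₁/(1-ρ₁) = 0.19633/(1-0.19633) = 0.2443
Station 2: ρ₂ = 3.933/9.2 = 0.4275, L₂ = ρ₂/(1-ρ₂) = 0.4275/(1-0.4275) = 0.7467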